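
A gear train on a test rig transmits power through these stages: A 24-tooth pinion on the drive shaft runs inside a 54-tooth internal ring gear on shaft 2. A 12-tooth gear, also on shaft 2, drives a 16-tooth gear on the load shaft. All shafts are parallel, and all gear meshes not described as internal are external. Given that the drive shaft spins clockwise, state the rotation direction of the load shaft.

the drive shaft → shaft 2: internal mesh, same direction → CW.
shaft 2 → the load shaft: external mesh, 1 reversal → CCW.
1 reversal in total — an odd number — so the load shaft turns opposite to the drive shaft.

counterclockwise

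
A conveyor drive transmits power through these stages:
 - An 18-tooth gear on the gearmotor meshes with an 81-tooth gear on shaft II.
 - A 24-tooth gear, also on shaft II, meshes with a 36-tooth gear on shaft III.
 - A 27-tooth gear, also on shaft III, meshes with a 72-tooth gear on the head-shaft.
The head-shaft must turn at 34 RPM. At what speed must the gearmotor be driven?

Overall ratio R = 4.5 × 1.5 × 2.6667 = 18.
Required input speed = output speed × R = 34 × 18 = 612 RPM.

612 RPM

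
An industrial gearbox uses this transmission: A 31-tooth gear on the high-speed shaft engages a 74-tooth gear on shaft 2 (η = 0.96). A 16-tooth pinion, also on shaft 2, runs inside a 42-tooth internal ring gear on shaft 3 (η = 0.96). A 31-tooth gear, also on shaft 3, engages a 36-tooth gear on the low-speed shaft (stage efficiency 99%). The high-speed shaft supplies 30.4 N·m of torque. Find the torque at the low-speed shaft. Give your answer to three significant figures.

Gear mesh: ratio = 74/31 = 2.3871; torque at shaft 2 = 30.4 × 2.3871 × 0.96 = 69.665 N·m.
Internal gear: ratio = 42/16 = 2.625; torque at shaft 3 = 69.665 × 2.625 × 0.96 = 175.56 N·m.
Gear mesh: ratio = 36/31 = 1.1613; torque at the low-speed shaft = 175.56 × 1.1613 × 0.99 = 201.83 N·m.

202 N·m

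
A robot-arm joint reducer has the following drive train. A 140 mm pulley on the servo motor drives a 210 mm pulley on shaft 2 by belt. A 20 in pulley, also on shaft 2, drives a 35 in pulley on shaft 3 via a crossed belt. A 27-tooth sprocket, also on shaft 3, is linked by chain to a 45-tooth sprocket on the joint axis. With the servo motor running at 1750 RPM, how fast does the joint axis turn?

belt 210/140 = 1.5 → 1750/1.5 = 1166.7 RPM
belt 35/20 = 1.75 → 1166.7/1.75 = 666.67 RPM
chain 45/27 = 1.6667 → 666.67/1.6667 = 400 RPM

400 RPM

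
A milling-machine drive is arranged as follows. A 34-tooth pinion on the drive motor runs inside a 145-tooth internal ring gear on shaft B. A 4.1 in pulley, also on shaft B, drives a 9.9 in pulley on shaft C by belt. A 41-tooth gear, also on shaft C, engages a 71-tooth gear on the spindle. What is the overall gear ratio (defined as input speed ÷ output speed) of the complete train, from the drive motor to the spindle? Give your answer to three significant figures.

17.8

Each stage contributes driven/driver: internal gear 145/34 = 4.2647, belt 9.9/4.1 = 2.4146, gear mesh 71/41 = 1.7317.
Overall: 4.2647 × 2.4146 × 1.7317 = 17.833.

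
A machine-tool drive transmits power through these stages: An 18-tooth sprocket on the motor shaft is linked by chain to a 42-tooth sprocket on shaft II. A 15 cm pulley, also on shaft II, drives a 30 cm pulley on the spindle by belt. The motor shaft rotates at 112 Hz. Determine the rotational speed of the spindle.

24 Hz

Chain: ratio = 42/18 = 2.3333, so shaft II turns at 112 / 2.3333 = 48 Hz.
Belt: ratio = 30/15 = 2, so the spindle turns at 48 / 2 = 24 Hz.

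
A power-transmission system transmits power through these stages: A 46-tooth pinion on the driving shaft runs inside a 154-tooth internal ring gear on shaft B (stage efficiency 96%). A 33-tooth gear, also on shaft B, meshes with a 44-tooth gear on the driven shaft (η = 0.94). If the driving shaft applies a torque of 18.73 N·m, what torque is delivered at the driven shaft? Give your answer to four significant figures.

After the internal gear (154/46): 18.73 × 3.3478 × 0.96 = 60.197 N·m
After the gear mesh (44/33): 60.197 × 1.3333 × 0.94 = 75.446 N·m

75.45 N·m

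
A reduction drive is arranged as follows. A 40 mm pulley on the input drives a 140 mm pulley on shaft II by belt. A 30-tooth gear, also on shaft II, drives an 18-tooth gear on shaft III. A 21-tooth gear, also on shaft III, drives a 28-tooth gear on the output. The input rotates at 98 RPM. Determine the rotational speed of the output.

belt 140/40 = 3.5 → 98/3.5 = 28 RPM
gear mesh 18/30 = 0.6 → 28/0.6 = 46.667 RPM
gear mesh 28/21 = 1.3333 → 46.667/1.3333 = 35 RPM

35 RPM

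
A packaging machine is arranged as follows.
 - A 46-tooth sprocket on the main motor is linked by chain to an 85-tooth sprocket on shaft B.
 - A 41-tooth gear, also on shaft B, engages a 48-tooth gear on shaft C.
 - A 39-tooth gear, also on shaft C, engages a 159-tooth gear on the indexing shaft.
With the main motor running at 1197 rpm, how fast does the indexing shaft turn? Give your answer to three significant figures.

Chain: ratio = 85/46 = 1.8478, so shaft B turns at 1197 / 1.8478 = 647.79 rpm.
Gear mesh: ratio = 48/41 = 1.1707, so shaft C turns at 647.79 / 1.1707 = 553.32 rpm.
Gear mesh: ratio = 159/39 = 4.0769, so the indexing shaft turns at 553.32 / 4.0769 = 135.72 rpm.

136 rpm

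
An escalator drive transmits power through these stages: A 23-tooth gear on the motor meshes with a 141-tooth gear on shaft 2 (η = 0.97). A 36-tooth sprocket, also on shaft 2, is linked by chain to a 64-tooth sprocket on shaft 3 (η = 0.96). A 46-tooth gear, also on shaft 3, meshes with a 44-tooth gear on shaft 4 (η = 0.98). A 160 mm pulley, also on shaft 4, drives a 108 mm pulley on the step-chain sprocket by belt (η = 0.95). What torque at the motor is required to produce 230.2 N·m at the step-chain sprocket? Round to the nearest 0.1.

37.7 N·m

Overall ratio R = 6.1304 × 1.7778 × 0.95652 × 0.675 = 7.0367; overall efficiency η = 0.97 × 0.96 × 0.98 × 0.95 = 0.8669.
Input torque = output torque / (R × η) = 230.2 / (7.0367 × 0.8669) = 37.735 N·m.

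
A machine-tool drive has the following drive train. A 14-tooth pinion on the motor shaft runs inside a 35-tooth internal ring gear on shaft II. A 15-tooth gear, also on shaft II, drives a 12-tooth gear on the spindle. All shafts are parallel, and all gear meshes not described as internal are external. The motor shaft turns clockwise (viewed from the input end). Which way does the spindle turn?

anticlockwise

the motor shaft → shaft II: internal mesh, same direction → CW.
shaft II → the spindle: external mesh, 1 reversal → CCW.
1 reversal in total — an odd number — so the spindle turns opposite to the motor shaft.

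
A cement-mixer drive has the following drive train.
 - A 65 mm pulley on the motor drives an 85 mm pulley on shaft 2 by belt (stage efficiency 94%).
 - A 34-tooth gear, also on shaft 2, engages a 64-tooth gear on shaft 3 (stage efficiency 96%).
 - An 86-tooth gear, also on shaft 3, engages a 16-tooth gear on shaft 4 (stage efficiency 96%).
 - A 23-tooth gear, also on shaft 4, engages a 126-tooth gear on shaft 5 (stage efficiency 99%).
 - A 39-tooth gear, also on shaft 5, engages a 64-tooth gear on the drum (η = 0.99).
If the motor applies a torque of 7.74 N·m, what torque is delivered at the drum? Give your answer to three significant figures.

belt 85/65 = 1.3077 → τ = 7.74·1.3077·0.94 = 9.5142 N·m
gear mesh 64/34 = 1.8824 → τ = 9.5142·1.8824·0.96 = 17.193 N·m
gear mesh 16/86 = 0.18605 → τ = 17.193·0.18605·0.96 = 3.0707 N·m
gear mesh 126/23 = 5.4783 → τ = 3.0707·5.4783·0.99 = 16.654 N·m
gear mesh 64/39 = 1.641 → τ = 16.654·1.641·0.99 = 27.056 N·m

27.1 N·m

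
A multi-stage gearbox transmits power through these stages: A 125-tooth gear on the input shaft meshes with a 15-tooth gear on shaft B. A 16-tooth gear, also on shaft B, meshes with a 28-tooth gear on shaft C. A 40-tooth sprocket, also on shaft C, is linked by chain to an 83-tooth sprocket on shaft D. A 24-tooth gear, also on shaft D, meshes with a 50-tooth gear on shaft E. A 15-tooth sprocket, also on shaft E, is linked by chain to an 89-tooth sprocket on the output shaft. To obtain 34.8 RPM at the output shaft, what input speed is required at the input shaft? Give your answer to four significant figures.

Overall ratio R = 0.12 × 1.75 × 2.075 × 2.0833 × 5.9333 = 5.3864.
Required input speed = output speed × R = 34.8 × 5.3864 = 187.45 RPM.

187.4 RPM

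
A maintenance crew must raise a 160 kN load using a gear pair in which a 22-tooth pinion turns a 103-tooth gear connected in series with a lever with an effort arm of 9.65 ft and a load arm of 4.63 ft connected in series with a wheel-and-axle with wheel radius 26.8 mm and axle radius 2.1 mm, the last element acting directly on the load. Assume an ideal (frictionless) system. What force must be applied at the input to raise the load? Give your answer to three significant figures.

1.28 kN

Gear pair MA = 103/22 = 4.6818.
Lever MA = effort arm / load arm = 9.65/4.63 = 2.0842.
Wheel-and-axle MA = R/r = 26.8/2.1 = 12.762.
Combined ideal MA = 4.6818 × 2.0842 × 12.762 = 124.53.
Effort = load / MA = 160 / 124.53 = 1.2848 kN.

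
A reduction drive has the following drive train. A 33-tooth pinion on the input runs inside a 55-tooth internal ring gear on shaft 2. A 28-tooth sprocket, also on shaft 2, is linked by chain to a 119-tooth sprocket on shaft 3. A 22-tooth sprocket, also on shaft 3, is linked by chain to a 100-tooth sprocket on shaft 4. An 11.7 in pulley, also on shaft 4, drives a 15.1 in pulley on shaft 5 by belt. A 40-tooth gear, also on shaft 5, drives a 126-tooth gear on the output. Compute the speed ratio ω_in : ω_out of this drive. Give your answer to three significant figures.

131

Each stage contributes driven/driver: internal gear 55/33 = 1.6667, chain 119/28 = 4.25, chain 100/22 = 4.5455, belt 15.1/11.7 = 1.2906, gear mesh 126/40 = 3.15.
Overall: 1.6667 × 4.25 × 4.5455 × 1.2906 × 3.15 = 130.89.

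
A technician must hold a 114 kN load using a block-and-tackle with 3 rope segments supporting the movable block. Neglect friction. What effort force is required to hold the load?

Block-and-tackle MA = number of supporting rope parts = 3.
Effort = load / MA = 114 / 3 = 38 kN.

38 kN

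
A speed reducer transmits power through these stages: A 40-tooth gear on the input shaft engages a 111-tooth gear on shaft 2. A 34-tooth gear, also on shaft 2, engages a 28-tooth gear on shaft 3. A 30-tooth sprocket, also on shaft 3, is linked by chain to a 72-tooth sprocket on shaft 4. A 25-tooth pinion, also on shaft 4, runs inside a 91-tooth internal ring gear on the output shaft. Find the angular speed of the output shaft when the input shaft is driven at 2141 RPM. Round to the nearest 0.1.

107.2 RPM

the input shaft → shaft 2 (gear mesh, 111/40): 2141 ÷ 2.775 = 771.53 RPM
shaft 2 → shaft 3 (gear mesh, 28/34): 771.53 ÷ 0.82353 = 936.86 RPM
shaft 3 → shaft 4 (chain, 72/30): 936.86 ÷ 2.4 = 390.36 RPM
shaft 4 → the output shaft (internal gear, 91/25): 390.36 ÷ 3.64 = 107.24 RPM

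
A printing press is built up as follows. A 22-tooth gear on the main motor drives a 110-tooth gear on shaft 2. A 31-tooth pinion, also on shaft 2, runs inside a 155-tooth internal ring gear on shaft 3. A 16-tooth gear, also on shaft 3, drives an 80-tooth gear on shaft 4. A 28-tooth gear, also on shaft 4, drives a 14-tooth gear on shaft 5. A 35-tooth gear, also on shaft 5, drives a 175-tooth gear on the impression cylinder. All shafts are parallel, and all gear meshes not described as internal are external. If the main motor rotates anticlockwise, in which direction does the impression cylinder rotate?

the main motor → shaft 2: external mesh, 1 reversal → CW.
shaft 2 → shaft 3: internal mesh, same direction → CW.
shaft 3 → shaft 4: external mesh, 1 reversal → CCW.
shaft 4 → shaft 5: external mesh, 1 reversal → CW.
shaft 5 → the impression cylinder: external mesh, 1 reversal → CCW.
4 reversals in total — an even number — so the impression cylinder turns the same way as the main motor.

anticlockwise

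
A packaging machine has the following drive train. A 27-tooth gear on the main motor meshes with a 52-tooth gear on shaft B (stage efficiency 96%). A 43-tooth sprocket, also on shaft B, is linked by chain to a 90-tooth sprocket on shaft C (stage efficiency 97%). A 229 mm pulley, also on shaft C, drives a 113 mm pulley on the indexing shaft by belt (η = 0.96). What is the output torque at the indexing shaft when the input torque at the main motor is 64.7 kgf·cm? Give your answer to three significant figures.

gear mesh 52/27 = 1.9259 → τ = 64.7·1.9259·0.96 = 119.62 kgf·cm
chain 90/43 = 2.093 → τ = 119.62·2.093·0.97 = 242.86 kgf·cm
belt 113/229 = 0.49345 → τ = 242.86·0.49345·0.96 = 115.05 kgf·cm

115 kgf·cm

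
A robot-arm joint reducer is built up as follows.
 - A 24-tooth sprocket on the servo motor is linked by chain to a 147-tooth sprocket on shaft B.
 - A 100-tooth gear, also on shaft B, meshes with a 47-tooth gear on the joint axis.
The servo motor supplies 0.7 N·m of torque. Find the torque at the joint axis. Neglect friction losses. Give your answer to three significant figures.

2.02 N·m

chain 147/24 = 6.125 → τ = 0.7·6.125 = 4.2875 N·m
gear mesh 47/100 = 0.47 → τ = 4.2875·0.47 = 2.0151 N·m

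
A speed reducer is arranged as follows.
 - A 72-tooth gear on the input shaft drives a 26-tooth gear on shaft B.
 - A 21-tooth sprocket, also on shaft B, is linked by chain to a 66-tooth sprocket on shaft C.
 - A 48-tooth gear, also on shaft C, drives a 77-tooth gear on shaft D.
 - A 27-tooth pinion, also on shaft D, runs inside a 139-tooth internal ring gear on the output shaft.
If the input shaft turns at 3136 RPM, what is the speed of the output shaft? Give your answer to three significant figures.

Gear mesh: ratio = 26/72 = 0.36111, so shaft B turns at 3136 / 0.36111 = 8684.3 RPM.
Chain: ratio = 66/21 = 3.1429, so shaft C turns at 8684.3 / 3.1429 = 2763.2 RPM.
Gear mesh: ratio = 77/48 = 1.6042, so shaft D turns at 2763.2 / 1.6042 = 1722.5 RPM.
Internal gear: ratio = 139/27 = 5.1481, so the output shaft turns at 1722.5 / 5.1481 = 334.59 RPM.

335 RPM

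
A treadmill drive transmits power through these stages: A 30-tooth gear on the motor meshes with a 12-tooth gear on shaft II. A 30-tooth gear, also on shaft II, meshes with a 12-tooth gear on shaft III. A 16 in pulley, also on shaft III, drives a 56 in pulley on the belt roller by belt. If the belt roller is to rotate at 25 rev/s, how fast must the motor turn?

14 rev/s

Overall ratio R = 0.4 × 0.4 × 3.5 = 0.56.
Required input speed = output speed × R = 25 × 0.56 = 14 rev/s.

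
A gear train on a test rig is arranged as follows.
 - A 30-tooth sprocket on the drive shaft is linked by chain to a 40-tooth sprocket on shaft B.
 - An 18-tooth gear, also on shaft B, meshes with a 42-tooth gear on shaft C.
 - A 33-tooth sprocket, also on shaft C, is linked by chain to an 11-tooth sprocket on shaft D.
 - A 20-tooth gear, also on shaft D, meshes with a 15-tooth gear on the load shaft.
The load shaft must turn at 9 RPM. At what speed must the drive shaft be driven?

Overall ratio R = 1.3333 × 2.3333 × 0.33333 × 0.75 = 0.77778.
Required input speed = output speed × R = 9 × 0.77778 = 7 RPM.

7 RPM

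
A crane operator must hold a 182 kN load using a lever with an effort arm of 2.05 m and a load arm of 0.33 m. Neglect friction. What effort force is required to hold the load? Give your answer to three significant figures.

29.3 kN

Lever MA = effort arm / load arm = 2.05/0.33 = 6.2121.
Effort = load / MA = 182 / 6.2121 = 29.298 kN.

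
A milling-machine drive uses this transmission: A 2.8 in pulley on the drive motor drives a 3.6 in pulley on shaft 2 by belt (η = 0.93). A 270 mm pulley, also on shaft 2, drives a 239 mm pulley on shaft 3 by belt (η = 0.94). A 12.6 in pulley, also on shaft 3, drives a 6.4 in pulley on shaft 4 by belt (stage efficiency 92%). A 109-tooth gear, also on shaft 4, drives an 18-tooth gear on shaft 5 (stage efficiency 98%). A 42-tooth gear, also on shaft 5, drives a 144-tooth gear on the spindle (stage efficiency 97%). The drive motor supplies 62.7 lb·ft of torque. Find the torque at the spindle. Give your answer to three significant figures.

belt 3.6/2.8 = 1.2857 → τ = 62.7·1.2857·0.93 = 74.971 lb·ft
belt 239/270 = 0.88519 → τ = 74.971·0.88519·0.94 = 62.382 lb·ft
belt 6.4/12.6 = 0.50794 → τ = 62.382·0.50794·0.92 = 29.151 lb·ft
gear mesh 18/109 = 0.16514 → τ = 29.151·0.16514·0.98 = 4.7177 lb·ft
gear mesh 144/42 = 3.4286 → τ = 4.7177·3.4286·0.97 = 15.69 lb·ft

15.7 lb·ft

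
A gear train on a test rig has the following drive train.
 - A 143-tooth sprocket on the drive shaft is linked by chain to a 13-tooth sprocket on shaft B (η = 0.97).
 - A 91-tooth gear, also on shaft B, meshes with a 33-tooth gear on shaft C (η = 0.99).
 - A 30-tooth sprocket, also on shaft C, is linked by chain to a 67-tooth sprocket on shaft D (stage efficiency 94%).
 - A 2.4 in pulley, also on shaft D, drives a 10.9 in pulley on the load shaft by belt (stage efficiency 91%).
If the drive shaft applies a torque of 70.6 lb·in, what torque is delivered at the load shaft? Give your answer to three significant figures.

After the chain (13/143): 70.6 × 0.090909 × 0.97 = 6.2256 lb·in
After the gear mesh (33/91): 6.2256 × 0.36264 × 0.99 = 2.2351 lb·in
After the chain (67/30): 2.2351 × 2.2333 × 0.94 = 4.6922 lb·in
After the belt (10.9/2.4): 4.6922 × 4.5417 × 0.91 = 19.392 lb·in

19.4 lb·in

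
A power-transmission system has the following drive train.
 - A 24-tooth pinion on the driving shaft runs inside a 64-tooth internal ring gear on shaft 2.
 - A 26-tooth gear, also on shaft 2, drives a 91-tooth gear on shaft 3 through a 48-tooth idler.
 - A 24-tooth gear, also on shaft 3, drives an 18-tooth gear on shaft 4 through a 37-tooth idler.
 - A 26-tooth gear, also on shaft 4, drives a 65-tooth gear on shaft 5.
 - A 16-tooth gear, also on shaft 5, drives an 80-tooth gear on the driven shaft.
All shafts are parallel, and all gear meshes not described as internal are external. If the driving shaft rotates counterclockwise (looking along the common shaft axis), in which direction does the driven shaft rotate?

counterclockwise

the driving shaft → shaft 2: internal mesh, same direction → CCW.
shaft 2 → shaft 3: driver → idler → driven is 2 external meshes, 2 reversals → CCW.
shaft 3 → shaft 4: driver → idler → driven is 2 external meshes, 2 reversals → CCW.
shaft 4 → shaft 5: external mesh, 1 reversal → CW.
shaft 5 → the driven shaft: external mesh, 1 reversal → CCW.
6 reversals in total — an even number — so the driven shaft turns the same way as the driving shaft.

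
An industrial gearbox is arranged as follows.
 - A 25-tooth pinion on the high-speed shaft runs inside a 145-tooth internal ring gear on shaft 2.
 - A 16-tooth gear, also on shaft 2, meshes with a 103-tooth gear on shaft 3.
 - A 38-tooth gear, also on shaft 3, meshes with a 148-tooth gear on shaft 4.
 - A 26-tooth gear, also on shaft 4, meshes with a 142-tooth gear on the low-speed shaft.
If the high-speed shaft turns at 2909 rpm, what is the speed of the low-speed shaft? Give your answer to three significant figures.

internal gear 145/25 = 5.8 → 2909/5.8 = 501.55 rpm
gear mesh 103/16 = 6.4375 → 501.55/6.4375 = 77.911 rpm
gear mesh 148/38 = 3.8947 → 77.911/3.8947 = 20.004 rpm
gear mesh 142/26 = 5.4615 → 20.004/5.4615 = 3.6627 rpm

3.66 rpm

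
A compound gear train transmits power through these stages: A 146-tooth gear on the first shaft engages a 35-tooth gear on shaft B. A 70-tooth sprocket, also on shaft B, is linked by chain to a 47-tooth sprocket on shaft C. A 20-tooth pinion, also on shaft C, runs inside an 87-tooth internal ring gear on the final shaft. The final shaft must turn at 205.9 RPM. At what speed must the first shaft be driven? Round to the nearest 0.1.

Overall ratio R = 0.23973 × 0.67143 × 4.35 = 0.70017.
Required input speed = output speed × R = 205.9 × 0.70017 = 144.17 RPM.

144.2 RPM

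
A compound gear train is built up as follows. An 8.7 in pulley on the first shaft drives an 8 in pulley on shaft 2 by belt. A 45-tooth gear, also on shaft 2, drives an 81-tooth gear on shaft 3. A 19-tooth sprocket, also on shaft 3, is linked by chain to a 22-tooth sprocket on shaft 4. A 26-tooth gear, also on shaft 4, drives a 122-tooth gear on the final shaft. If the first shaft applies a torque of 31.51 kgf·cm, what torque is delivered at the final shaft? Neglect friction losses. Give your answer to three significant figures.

Belt: ratio = 8/8.7 = 0.91954; torque at shaft 2 = 31.51 × 0.91954 = 28.975 kgf·cm.
Gear mesh: ratio = 81/45 = 1.8; torque at shaft 3 = 28.975 × 1.8 = 52.154 kgf·cm.
Chain: ratio = 22/19 = 1.1579; torque at shaft 4 = 52.154 × 1.1579 = 60.389 kgf·cm.
Gear mesh: ratio = 122/26 = 4.6923; torque at the final shaft = 60.389 × 4.6923 = 283.37 kgf·cm.

283 kgf·cm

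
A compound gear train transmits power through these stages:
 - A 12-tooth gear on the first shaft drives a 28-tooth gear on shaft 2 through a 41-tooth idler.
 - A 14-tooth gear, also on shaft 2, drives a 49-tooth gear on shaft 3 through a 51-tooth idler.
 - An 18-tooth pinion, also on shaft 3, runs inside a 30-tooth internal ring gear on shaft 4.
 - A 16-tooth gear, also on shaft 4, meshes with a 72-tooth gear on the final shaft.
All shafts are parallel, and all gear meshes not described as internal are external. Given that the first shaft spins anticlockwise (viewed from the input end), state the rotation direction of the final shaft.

the first shaft → shaft 2: driver → idler → driven is 2 external meshes, 2 reversals → CCW.
shaft 2 → shaft 3: driver → idler → driven is 2 external meshes, 2 reversals → CCW.
shaft 3 → shaft 4: internal mesh, same direction → CCW.
shaft 4 → the final shaft: external mesh, 1 reversal → CW.
5 reversals in total — an odd number — so the final shaft turns opposite to the first shaft.

clockwise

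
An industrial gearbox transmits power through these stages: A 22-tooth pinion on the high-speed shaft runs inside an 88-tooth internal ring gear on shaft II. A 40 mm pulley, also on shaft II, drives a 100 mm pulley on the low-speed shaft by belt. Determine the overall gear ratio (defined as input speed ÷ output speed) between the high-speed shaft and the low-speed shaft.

Each stage contributes driven/driver: internal gear 88/22 = 4, belt 100/40 = 2.5.
Overall: 4 × 2.5 = 10.

10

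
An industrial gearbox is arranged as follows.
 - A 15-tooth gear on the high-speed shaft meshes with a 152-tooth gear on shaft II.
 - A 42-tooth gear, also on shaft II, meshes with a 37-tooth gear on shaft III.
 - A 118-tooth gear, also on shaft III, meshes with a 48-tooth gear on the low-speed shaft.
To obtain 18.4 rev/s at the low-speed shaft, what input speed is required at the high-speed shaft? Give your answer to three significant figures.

66.8 rev/s

Overall ratio R = 10.133 × 0.88095 × 0.40678 = 3.6313.
Required input speed = output speed × R = 18.4 × 3.6313 = 66.816 rev/s.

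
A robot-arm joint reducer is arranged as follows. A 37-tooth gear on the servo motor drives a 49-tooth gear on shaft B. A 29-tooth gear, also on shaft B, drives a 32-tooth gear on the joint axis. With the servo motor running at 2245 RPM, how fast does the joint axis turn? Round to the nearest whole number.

gear mesh 49/37 = 1.3243 → 2245/1.3243 = 1695.2 RPM
gear mesh 32/29 = 1.1034 → 1695.2/1.1034 = 1536.3 RPM

1536 RPM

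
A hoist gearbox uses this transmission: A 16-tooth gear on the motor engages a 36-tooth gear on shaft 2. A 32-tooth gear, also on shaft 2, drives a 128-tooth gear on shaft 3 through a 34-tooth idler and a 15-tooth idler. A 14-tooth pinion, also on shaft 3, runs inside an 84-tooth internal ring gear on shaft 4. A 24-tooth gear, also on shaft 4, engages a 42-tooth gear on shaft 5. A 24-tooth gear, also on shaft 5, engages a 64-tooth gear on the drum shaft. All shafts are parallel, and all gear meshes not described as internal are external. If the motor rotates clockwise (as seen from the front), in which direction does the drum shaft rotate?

the motor → shaft 2: external mesh, 1 reversal → CCW.
shaft 2 → shaft 3: driver → idler → idler → driven is 3 external meshes, 3 reversals → CW.
shaft 3 → shaft 4: internal mesh, same direction → CW.
shaft 4 → shaft 5: external mesh, 1 reversal → CCW.
shaft 5 → the drum shaft: external mesh, 1 reversal → CW.
6 reversals in total — an even number — so the drum shaft turns the same way as the motor.

clockwise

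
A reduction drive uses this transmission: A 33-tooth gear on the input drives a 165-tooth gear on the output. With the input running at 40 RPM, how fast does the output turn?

the input → the output (gear mesh, 165/33): 40 ÷ 5 = 8 RPM

8 RPM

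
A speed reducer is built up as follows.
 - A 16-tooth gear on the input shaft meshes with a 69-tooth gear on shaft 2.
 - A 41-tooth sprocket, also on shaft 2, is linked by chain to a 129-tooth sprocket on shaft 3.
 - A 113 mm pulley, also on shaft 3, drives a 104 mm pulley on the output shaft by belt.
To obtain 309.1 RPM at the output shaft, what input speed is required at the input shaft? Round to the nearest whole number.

Overall ratio R = 4.3125 × 3.1463 × 0.92035 = 12.488.
Required input speed = output speed × R = 309.1 × 12.488 = 3860 RPM.

3860 RPM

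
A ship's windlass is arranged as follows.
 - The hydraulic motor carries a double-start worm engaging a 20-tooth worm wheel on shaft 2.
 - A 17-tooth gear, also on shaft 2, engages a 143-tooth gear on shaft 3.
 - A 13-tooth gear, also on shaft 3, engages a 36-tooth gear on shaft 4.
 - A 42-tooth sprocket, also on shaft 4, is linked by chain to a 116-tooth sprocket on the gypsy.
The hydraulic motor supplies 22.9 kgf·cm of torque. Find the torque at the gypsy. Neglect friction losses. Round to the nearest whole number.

After the worm (20/2): 22.9 × 10 = 229 kgf·cm
After the gear mesh (143/17): 229 × 8.4118 = 1926.3 kgf·cm
After the gear mesh (36/13): 1926.3 × 2.7692 = 5334.4 kgf·cm
After the chain (116/42): 5334.4 × 2.7619 = 14733 kgf·cm

14733 kgf·cm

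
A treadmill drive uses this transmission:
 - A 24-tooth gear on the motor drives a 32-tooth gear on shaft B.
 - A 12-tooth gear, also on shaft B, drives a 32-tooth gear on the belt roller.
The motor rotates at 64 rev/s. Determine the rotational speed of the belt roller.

Gear mesh: ratio = 32/24 = 1.3333, so shaft B turns at 64 / 1.3333 = 48 rev/s.
Gear mesh: ratio = 32/12 = 2.6667, so the belt roller turns at 48 / 2.6667 = 18 rev/s.

18 rev/s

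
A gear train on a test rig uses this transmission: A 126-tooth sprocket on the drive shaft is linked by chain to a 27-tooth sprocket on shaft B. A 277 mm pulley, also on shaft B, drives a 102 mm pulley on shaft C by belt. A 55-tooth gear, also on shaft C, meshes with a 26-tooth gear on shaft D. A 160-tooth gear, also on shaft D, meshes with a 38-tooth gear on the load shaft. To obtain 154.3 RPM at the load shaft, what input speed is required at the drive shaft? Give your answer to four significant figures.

1.367 RPM

Overall ratio R = 0.21429 × 0.36823 × 0.47273 × 0.2375 = 0.0088591.
Required input speed = output speed × R = 154.3 × 0.0088591 = 1.367 RPM.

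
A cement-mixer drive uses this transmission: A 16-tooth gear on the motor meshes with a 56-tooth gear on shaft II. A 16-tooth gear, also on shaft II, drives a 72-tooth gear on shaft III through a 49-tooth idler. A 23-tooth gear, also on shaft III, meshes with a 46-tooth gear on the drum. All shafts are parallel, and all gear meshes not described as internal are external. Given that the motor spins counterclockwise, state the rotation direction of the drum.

counterclockwise

the motor → shaft II: external mesh, 1 reversal → CW.
shaft II → shaft III: driver → idler → driven is 2 external meshes, 2 reversals → CW.
shaft III → the drum: external mesh, 1 reversal → CCW.
4 reversals in total — an even number — so the drum turns the same way as the motor.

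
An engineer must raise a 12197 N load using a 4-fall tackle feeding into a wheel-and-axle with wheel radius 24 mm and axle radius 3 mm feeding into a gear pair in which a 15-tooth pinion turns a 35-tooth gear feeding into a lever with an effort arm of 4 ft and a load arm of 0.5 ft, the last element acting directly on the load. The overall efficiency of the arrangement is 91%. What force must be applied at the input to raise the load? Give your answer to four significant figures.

Block-and-tackle MA = number of supporting rope parts = 4.
Wheel-and-axle MA = R/r = 24/3 = 8.
Gear pair MA = 35/15 = 2.3333.
Lever MA = effort arm / load arm = 4/0.5 = 8.
Combined ideal MA = 4 × 8 × 2.3333 × 8 = 597.33.
Actual MA = 597.33 × 0.91 = 543.57.
Effort = load / actual MA = 12197 / 543.57 = 22.439 N.

22.44 N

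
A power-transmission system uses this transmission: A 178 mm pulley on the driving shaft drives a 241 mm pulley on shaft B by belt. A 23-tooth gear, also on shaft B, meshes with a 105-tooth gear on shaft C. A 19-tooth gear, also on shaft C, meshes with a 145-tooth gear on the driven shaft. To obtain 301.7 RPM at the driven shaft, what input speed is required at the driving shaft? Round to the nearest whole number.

14231 RPM

Overall ratio R = 1.3539 × 4.5652 × 7.6316 = 47.171.
Required input speed = output speed × R = 301.7 × 47.171 = 14231 RPM.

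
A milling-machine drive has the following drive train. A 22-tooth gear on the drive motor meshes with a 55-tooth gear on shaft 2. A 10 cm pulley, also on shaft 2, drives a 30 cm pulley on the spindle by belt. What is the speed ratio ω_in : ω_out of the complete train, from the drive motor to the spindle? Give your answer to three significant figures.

Each stage contributes driven/driver: gear mesh 55/22 = 2.5, belt 30/10 = 3.
Overall: 2.5 × 3 = 7.5.

7.50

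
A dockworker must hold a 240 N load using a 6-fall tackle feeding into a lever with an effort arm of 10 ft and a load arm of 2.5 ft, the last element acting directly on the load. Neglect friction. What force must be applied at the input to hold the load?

10 N

Block-and-tackle MA = number of supporting rope parts = 6.
Lever MA = effort arm / load arm = 10/2.5 = 4.
Combined ideal MA = 6 × 4 = 24.
Effort = load / MA = 240 / 24 = 10 N.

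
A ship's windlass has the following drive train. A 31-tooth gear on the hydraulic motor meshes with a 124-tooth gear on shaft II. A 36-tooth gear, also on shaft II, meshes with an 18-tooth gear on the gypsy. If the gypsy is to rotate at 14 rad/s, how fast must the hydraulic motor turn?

28 rad/s

Overall ratio R = 4 × 0.5 = 2.
Required input speed = output speed × R = 14 × 2 = 28 rad/s.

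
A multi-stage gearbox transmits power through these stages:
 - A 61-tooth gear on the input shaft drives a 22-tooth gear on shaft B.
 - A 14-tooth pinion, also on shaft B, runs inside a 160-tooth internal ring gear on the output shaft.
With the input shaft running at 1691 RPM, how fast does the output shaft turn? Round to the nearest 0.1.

the input shaft → shaft B (gear mesh, 22/61): 1691 ÷ 0.36066 = 4688.7 RPM
shaft B → the output shaft (internal gear, 160/14): 4688.7 ÷ 11.429 = 410.26 RPM

410.3 RPM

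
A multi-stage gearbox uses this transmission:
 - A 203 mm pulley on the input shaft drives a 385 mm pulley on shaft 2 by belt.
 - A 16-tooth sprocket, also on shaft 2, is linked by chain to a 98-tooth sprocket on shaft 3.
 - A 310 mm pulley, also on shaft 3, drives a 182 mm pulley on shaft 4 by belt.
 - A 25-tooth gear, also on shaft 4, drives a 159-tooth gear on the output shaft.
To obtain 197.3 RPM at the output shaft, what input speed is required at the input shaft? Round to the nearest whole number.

Overall ratio R = 1.8966 × 6.125 × 0.5871 × 6.36 = 43.375.
Required input speed = output speed × R = 197.3 × 43.375 = 8557.9 RPM.

8558 RPM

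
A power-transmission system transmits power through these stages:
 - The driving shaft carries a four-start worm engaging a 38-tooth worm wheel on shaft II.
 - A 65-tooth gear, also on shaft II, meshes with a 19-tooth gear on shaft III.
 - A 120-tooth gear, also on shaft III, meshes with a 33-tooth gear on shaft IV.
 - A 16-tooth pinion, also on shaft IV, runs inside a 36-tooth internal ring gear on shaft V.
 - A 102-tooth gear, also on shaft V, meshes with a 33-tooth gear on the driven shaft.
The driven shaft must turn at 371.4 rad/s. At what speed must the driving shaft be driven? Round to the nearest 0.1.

206.5 rad/s

Overall ratio R = 9.5 × 0.29231 × 0.275 × 2.25 × 0.32353 = 0.5559.
Required input speed = output speed × R = 371.4 × 0.5559 = 206.46 rad/s.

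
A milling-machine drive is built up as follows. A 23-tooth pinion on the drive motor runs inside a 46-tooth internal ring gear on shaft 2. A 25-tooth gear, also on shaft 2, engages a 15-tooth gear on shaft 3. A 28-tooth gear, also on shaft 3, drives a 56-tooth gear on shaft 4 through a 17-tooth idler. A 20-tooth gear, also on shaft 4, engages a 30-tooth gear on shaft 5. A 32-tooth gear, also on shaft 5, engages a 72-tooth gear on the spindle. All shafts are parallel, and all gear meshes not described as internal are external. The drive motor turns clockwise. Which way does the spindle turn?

the drive motor → shaft 2: internal mesh, same direction → CW.
shaft 2 → shaft 3: external mesh, 1 reversal → CCW.
shaft 3 → shaft 4: driver → idler → driven is 2 external meshes, 2 reversals → CCW.
shaft 4 → shaft 5: external mesh, 1 reversal → CW.
shaft 5 → the spindle: external mesh, 1 reversal → CCW.
5 reversals in total — an odd number — so the spindle turns opposite to the drive motor.

counterclockwise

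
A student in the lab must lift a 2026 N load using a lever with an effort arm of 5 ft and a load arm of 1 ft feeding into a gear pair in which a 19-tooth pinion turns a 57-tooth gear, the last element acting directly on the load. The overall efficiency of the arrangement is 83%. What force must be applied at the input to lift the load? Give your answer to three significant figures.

Lever MA = effort arm / load arm = 5/1 = 5.
Gear pair MA = 57/19 = 3.
Combined ideal MA = 5 × 3 = 15.
Actual MA = 15 × 0.83 = 12.45.
Effort = load / actual MA = 2026 / 12.45 = 162.73 N.

163 N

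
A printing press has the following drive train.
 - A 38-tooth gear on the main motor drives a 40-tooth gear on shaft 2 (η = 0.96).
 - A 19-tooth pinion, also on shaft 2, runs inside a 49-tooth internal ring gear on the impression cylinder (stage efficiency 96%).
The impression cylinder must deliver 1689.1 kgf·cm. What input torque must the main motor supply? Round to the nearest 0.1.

Overall ratio R = 1.0526 × 2.5789 = 2.7147; overall efficiency η = 0.96 × 0.96 = 0.9216.
Input torque = output torque / (R × η) = 1689.1 / (2.7147 × 0.9216) = 675.14 kgf·cm.

675.1 kgf·cm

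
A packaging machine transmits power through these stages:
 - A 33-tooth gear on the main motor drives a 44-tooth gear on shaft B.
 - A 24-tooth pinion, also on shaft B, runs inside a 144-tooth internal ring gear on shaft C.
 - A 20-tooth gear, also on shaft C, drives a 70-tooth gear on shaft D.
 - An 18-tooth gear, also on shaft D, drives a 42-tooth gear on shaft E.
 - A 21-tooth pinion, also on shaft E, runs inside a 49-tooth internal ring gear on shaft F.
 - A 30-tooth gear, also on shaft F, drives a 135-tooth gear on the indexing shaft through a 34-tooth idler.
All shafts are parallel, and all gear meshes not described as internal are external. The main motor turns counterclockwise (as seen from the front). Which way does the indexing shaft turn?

the main motor → shaft B: external mesh, 1 reversal → CW.
shaft B → shaft C: internal mesh, same direction → CW.
shaft C → shaft D: external mesh, 1 reversal → CCW.
shaft D → shaft E: external mesh, 1 reversal → CW.
shaft E → shaft F: internal mesh, same direction → CW.
shaft F → the indexing shaft: driver → idler → driven is 2 external meshes, 2 reversals → CW.
5 reversals in total — an odd number — so the indexing shaft turns opposite to the main motor.

clockwise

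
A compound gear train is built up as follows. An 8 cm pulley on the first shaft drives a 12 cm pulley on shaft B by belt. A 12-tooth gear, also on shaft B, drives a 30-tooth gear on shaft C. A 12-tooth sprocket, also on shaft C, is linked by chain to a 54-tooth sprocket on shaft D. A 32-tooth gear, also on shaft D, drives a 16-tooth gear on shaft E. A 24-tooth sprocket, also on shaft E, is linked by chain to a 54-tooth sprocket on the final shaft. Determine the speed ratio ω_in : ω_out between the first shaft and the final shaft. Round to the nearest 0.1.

Each stage contributes driven/driver: belt 12/8 = 1.5, gear mesh 30/12 = 2.5, chain 54/12 = 4.5, gear mesh 16/32 = 0.5, chain 54/24 = 2.25.
Overall: 1.5 × 2.5 × 4.5 × 0.5 × 2.25 = 18.984.

19.0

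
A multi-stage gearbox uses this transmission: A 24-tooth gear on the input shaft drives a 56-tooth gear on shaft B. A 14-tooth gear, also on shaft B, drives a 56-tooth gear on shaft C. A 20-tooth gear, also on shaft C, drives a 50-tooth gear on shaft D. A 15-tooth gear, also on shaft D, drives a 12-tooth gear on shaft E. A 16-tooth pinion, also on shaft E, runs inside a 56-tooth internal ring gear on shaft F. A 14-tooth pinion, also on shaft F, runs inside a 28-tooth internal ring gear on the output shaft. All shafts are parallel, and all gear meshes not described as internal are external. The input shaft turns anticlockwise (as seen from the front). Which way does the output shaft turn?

the input shaft → shaft B: external mesh, 1 reversal → CW.
shaft B → shaft C: external mesh, 1 reversal → CCW.
shaft C → shaft D: external mesh, 1 reversal → CW.
shaft D → shaft E: external mesh, 1 reversal → CCW.
shaft E → shaft F: internal mesh, same direction → CCW.
shaft F → the output shaft: internal mesh, same direction → CCW.
4 reversals in total — an even number — so the output shaft turns the same way as the input shaft.

anticlockwise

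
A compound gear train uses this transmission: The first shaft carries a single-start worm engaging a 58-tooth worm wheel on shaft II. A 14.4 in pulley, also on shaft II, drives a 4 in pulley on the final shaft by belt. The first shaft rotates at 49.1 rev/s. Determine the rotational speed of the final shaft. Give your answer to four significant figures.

3.048 rev/s

Worm: ratio = 58/1 = 58, so shaft II turns at 49.1 / 58 = 0.84655 rev/s.
Belt: ratio = 4/14.4 = 0.27778, so the final shaft turns at 0.84655 / 0.27778 = 3.0476 rev/s.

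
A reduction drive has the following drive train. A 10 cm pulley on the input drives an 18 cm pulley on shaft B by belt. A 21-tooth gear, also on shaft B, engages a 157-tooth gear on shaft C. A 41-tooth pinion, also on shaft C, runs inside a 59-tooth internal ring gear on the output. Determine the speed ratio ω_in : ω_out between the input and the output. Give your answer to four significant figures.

19.37

Each stage contributes driven/driver: belt 18/10 = 1.8, gear mesh 157/21 = 7.4762, internal gear 59/41 = 1.439.
Overall: 1.8 × 7.4762 × 1.439 = 19.365.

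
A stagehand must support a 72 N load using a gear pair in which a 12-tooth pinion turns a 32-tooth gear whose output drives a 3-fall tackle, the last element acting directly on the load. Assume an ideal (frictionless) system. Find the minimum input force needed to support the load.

Gear pair MA = 32/12 = 2.6667.
Block-and-tackle MA = number of supporting rope parts = 3.
Combined ideal MA = 2.6667 × 3 = 8.
Effort = load / MA = 72 / 8 = 9 N.

9 N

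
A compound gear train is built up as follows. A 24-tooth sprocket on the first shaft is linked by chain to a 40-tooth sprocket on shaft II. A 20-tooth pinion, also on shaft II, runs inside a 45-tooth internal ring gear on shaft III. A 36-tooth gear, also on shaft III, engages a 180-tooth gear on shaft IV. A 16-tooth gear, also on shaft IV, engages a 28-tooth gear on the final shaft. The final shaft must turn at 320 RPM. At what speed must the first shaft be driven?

Overall ratio R = 1.6667 × 2.25 × 5 × 1.75 = 32.812.
Required input speed = output speed × R = 320 × 32.812 = 10500 RPM.

10500 RPM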